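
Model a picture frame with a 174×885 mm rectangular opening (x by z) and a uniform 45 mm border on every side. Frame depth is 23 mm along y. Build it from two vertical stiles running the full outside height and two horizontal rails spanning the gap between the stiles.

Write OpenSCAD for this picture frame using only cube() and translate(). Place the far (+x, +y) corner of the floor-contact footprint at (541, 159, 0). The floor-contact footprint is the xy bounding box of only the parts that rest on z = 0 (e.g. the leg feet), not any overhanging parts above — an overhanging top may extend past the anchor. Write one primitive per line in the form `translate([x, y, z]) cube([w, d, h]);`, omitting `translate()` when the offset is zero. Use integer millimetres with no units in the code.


translate([277, 136, 0]) cube([45, 23, 975]);
translate([496, 136, 0]) cube([45, 23, 975]);
translate([322, 136, 0]) cube([174, 23, 45]);
translate([322, 136, 930]) cube([174, 23, 45]);


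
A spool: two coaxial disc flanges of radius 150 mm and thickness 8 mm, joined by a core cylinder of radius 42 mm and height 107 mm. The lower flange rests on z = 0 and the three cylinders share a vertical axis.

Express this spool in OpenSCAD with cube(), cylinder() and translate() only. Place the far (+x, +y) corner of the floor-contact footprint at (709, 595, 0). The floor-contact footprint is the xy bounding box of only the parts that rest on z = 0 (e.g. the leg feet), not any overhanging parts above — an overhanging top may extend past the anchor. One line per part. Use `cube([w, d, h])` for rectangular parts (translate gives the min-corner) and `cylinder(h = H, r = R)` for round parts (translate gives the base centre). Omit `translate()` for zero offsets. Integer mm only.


translate([559, 445, 0]) cylinder(h = 8, r = 150);
translate([559, 445, 8]) cylinder(h = 107, r = 42);
translate([559, 445, 115]) cylinder(h = 8, r = 150);


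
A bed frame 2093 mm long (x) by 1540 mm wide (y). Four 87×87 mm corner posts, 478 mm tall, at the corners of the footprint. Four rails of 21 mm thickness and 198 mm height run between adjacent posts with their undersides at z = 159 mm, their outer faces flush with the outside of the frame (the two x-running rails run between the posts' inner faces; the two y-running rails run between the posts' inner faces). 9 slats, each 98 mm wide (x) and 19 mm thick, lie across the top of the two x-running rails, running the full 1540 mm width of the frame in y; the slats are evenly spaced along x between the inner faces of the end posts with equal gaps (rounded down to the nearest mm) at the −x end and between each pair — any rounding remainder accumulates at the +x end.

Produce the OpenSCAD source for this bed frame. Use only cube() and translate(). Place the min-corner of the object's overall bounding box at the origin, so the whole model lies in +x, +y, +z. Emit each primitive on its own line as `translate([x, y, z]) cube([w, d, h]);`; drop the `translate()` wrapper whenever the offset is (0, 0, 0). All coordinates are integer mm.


cube([87, 87, 478]);
translate([0, 1453, 0]) cube([87, 87, 478]);
translate([2006, 0, 0]) cube([87, 87, 478]);
translate([2006, 1453, 0]) cube([87, 87, 478]);
translate([87, 0, 159]) cube([1919, 21, 198]);
translate([87, 1519, 159]) cube([1919, 21, 198]);
translate([0, 87, 159]) cube([21, 1366, 198]);
translate([2072, 87, 159]) cube([21, 1366, 198]);
translate([190, 0, 357]) cube([98, 1540, 19]);
translate([391, 0, 357]) cube([98, 1540, 19]);
translate([592, 0, 357]) cube([98, 1540, 19]);
translate([793, 0, 357]) cube([98, 1540, 19]);
translate([994, 0, 357]) cube([98, 1540, 19]);
translate([1195, 0, 357]) cube([98, 1540, 19]);
translate([1396, 0, 357]) cube([98, 1540, 19]);
translate([1597, 0, 357]) cube([98, 1540, 19]);
translate([1798, 0, 357]) cube([98, 1540, 19]);


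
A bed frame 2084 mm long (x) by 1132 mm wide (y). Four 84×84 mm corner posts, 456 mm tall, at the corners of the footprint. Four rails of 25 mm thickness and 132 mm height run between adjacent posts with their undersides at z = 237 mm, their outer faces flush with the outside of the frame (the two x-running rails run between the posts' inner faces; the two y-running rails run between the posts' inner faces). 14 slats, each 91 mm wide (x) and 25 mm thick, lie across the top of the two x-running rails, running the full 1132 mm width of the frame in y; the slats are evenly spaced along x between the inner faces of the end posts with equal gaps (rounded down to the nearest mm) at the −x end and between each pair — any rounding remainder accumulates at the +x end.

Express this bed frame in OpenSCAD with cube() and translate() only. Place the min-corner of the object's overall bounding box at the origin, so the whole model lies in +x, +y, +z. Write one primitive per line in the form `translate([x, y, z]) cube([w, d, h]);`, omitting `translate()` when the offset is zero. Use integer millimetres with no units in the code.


cube([84, 84, 456]);
translate([0, 1048, 0]) cube([84, 84, 456]);
translate([2000, 0, 0]) cube([84, 84, 456]);
translate([2000, 1048, 0]) cube([84, 84, 456]);
translate([84, 0, 237]) cube([1916, 25, 132]);
translate([84, 1107, 237]) cube([1916, 25, 132]);
translate([0, 84, 237]) cube([25, 964, 132]);
translate([2059, 84, 237]) cube([25, 964, 132]);
translate([126, 0, 369]) cube([91, 1132, 25]);
translate([259, 0, 369]) cube([91, 1132, 25]);
translate([392, 0, 369]) cube([91, 1132, 25]);
translate([525, 0, 369]) cube([91, 1132, 25]);
translate([658, 0, 369]) cube([91, 1132, 25]);
translate([791, 0, 369]) cube([91, 1132, 25]);
translate([924, 0, 369]) cube([91, 1132, 25]);
translate([1057, 0, 369]) cube([91, 1132, 25]);
translate([1190, 0, 369]) cube([91, 1132, 25]);
translate([1323, 0, 369]) cube([91, 1132, 25]);
translate([1456, 0, 369]) cube([91, 1132, 25]);
translate([1589, 0, 369]) cube([91, 1132, 25]);
translate([1722, 0, 369]) cube([91, 1132, 25]);
translate([1855, 0, 369]) cube([91, 1132, 25]);


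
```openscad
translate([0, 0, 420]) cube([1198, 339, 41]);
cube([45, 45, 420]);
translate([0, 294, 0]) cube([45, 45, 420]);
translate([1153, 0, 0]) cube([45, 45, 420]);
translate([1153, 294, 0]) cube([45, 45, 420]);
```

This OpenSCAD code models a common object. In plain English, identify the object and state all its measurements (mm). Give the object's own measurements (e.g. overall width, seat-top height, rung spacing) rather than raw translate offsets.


A long wooden bench with a 1198 mm (x) × 339 mm (y) seat, 41 mm thick, its top surface 461 mm above the floor. Four 45 mm square legs at the seat corners, flush with the edges, run from z = 0 to the seat underside.


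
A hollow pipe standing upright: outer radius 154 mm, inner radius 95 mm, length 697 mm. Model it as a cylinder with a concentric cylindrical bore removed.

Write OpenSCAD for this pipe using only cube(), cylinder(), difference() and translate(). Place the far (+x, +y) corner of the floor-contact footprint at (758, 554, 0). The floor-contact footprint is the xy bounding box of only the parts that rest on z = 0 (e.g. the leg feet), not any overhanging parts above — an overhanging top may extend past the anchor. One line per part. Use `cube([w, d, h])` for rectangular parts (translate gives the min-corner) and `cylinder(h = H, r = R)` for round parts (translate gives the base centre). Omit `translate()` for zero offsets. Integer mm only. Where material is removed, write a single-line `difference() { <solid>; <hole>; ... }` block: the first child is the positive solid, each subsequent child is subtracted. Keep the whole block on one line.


difference() { translate([604, 400, 0]) cylinder(h = 697, r = 154); translate([604, 400, 0]) cylinder(h = 697, r = 95); }


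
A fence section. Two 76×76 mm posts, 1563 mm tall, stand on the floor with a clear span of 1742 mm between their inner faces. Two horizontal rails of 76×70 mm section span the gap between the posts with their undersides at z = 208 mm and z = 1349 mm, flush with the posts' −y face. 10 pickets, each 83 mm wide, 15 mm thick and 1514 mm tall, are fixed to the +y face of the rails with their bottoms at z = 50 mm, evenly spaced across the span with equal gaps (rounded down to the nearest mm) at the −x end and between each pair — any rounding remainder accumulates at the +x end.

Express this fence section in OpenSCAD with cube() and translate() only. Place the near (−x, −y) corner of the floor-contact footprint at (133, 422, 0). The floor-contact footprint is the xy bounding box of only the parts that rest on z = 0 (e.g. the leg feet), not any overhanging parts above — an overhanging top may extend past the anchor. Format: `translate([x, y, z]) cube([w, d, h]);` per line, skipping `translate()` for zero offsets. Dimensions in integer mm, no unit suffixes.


translate([133, 422, 0]) cube([76, 76, 1563]);
translate([1951, 422, 0]) cube([76, 76, 1563]);
translate([209, 422, 208]) cube([1742, 76, 70]);
translate([209, 422, 1349]) cube([1742, 76, 70]);
translate([291, 498, 50]) cube([83, 15, 1514]);
translate([456, 498, 50]) cube([83, 15, 1514]);
translate([621, 498, 50]) cube([83, 15, 1514]);
translate([786, 498, 50]) cube([83, 15, 1514]);
translate([951, 498, 50]) cube([83, 15, 1514]);
translate([1116, 498, 50]) cube([83, 15, 1514]);
translate([1281, 498, 50]) cube([83, 15, 1514]);
translate([1446, 498, 50]) cube([83, 15, 1514]);
translate([1611, 498, 50]) cube([83, 15, 1514]);
translate([1776, 498, 50]) cube([83, 15, 1514]);


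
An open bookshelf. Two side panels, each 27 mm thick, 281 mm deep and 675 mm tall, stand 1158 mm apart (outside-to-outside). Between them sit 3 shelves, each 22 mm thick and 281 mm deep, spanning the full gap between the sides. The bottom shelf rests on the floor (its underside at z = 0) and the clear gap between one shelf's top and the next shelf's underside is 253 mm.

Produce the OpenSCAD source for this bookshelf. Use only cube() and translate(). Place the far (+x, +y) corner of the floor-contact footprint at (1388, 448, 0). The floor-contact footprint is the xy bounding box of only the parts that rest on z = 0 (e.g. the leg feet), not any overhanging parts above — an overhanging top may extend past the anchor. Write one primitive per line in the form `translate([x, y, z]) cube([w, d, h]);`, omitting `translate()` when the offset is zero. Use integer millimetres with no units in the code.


translate([230, 167, 0]) cube([27, 281, 675]);
translate([1361, 167, 0]) cube([27, 281, 675]);
translate([257, 167, 0]) cube([1104, 281, 22]);
translate([257, 167, 275]) cube([1104, 281, 22]);
translate([257, 167, 550]) cube([1104, 281, 22]);


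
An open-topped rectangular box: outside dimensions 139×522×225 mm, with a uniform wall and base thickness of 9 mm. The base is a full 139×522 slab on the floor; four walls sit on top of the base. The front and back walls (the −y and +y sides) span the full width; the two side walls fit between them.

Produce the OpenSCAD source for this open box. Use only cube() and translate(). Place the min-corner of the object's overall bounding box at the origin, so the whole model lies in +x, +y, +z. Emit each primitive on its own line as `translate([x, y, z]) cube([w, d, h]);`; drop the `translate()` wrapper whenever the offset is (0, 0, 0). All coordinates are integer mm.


cube([139, 522, 9]);
translate([0, 0, 9]) cube([139, 9, 216]);
translate([0, 513, 9]) cube([139, 9, 216]);
translate([0, 9, 9]) cube([9, 504, 216]);
translate([130, 9, 9]) cube([9, 504, 216]);


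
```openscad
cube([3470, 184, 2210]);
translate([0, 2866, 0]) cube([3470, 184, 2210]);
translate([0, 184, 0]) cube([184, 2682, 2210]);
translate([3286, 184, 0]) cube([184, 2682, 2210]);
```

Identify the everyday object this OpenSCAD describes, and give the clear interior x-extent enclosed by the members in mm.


A house (or room) frame. The interior width is 3102 mm.

Four 2210 mm walls enclosing a rectangle with no floor or roof — a room or house frame. Outside width is 3470 mm and wall thickness is 184 mm, so the interior width is 3470 − 2 × 184 = 3102 mm.


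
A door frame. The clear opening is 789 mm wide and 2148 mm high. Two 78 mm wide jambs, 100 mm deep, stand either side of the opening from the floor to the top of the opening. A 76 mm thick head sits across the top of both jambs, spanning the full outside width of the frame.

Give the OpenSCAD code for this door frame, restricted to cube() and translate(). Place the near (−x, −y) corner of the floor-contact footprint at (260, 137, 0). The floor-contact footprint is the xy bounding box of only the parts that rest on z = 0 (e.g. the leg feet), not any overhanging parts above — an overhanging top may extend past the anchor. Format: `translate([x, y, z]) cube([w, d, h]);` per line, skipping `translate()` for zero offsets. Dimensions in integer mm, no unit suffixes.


translate([260, 137, 0]) cube([78, 100, 2148]);
translate([1127, 137, 0]) cube([78, 100, 2148]);
translate([260, 137, 2148]) cube([945, 100, 76]);


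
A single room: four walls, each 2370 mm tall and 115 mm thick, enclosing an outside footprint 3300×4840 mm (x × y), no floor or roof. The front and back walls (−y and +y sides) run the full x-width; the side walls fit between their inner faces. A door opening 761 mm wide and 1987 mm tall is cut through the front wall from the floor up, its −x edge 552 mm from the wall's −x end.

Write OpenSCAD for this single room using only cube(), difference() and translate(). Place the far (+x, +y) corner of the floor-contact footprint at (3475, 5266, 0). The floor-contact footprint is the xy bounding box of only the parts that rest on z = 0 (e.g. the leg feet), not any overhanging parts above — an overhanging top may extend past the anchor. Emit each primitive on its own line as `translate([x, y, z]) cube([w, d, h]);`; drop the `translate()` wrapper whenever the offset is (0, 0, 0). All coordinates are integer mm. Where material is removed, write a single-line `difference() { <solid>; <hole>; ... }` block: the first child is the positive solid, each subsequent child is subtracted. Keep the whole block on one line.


difference() { translate([175, 426, 0]) cube([3300, 115, 2370]); translate([727, 426, 0]) cube([761, 115, 1987]); }
translate([175, 5151, 0]) cube([3300, 115, 2370]);
translate([175, 541, 0]) cube([115, 4610, 2370]);
translate([3360, 541, 0]) cube([115, 4610, 2370]);


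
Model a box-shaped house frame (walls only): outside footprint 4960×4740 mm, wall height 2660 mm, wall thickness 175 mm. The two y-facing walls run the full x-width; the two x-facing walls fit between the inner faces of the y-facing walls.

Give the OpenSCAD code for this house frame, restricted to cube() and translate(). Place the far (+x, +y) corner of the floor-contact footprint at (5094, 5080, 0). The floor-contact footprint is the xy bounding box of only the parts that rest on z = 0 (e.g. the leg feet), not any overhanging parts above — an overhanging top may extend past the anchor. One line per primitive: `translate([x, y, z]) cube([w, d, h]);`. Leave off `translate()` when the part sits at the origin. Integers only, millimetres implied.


translate([134, 340, 0]) cube([4960, 175, 2660]);
translate([134, 4905, 0]) cube([4960, 175, 2660]);
translate([134, 515, 0]) cube([175, 4390, 2660]);
translate([4919, 515, 0]) cube([175, 4390, 2660]);


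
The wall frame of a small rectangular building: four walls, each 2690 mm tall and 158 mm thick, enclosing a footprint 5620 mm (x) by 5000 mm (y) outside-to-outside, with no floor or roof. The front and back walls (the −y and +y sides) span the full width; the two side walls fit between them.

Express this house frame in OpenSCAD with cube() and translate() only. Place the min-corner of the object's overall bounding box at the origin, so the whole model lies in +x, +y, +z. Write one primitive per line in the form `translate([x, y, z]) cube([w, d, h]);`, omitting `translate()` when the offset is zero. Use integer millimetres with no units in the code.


cube([5620, 158, 2690]);
translate([0, 4842, 0]) cube([5620, 158, 2690]);
translate([0, 158, 0]) cube([158, 4684, 2690]);
translate([5462, 158, 0]) cube([158, 4684, 2690]);


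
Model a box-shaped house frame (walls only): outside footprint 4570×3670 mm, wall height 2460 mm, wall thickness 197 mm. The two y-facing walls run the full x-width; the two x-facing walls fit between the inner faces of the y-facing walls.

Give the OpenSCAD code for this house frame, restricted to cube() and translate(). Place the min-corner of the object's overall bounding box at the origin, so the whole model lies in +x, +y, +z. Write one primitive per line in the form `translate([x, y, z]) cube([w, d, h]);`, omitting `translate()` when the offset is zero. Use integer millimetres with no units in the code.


cube([4570, 197, 2460]);
translate([0, 3473, 0]) cube([4570, 197, 2460]);
translate([0, 197, 0]) cube([197, 3276, 2460]);
translate([4373, 197, 0]) cube([197, 3276, 2460]);


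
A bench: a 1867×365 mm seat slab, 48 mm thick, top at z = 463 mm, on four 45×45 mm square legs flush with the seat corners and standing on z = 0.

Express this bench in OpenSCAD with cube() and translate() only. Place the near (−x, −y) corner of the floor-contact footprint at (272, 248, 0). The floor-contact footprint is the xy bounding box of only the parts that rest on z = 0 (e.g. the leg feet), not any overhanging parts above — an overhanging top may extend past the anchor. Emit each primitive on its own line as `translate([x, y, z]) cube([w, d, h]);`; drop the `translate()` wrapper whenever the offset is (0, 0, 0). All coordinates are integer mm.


translate([272, 248, 415]) cube([1867, 365, 48]);
translate([272, 248, 0]) cube([45, 45, 415]);
translate([272, 568, 0]) cube([45, 45, 415]);
translate([2094, 248, 0]) cube([45, 45, 415]);
translate([2094, 568, 0]) cube([45, 45, 415]);


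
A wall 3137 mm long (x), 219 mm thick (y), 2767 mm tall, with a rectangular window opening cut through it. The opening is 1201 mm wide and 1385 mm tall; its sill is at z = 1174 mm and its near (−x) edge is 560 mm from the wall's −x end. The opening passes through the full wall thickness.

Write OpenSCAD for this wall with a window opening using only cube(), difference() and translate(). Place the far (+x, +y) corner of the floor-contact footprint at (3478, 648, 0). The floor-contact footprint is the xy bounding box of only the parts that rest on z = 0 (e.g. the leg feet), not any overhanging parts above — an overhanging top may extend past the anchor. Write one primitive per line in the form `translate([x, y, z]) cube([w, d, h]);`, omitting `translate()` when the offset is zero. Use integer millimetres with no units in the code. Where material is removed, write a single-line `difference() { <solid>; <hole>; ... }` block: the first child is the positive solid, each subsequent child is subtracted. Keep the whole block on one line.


difference() { translate([341, 429, 0]) cube([3137, 219, 2767]); translate([901, 429, 1174]) cube([1201, 219, 1385]); }


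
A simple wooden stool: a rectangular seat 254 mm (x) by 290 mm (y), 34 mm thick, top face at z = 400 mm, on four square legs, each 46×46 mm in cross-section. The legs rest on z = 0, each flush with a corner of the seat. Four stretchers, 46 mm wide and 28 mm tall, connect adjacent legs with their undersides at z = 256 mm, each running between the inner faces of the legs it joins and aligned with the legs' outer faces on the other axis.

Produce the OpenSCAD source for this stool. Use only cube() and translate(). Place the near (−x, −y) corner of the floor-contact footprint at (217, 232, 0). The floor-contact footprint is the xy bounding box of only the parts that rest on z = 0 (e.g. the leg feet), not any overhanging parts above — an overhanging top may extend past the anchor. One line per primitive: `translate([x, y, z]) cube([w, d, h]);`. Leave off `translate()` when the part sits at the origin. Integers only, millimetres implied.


translate([217, 232, 366]) cube([254, 290, 34]);
translate([217, 232, 0]) cube([46, 46, 366]);
translate([425, 232, 0]) cube([46, 46, 366]);
translate([217, 476, 0]) cube([46, 46, 366]);
translate([425, 476, 0]) cube([46, 46, 366]);
translate([263, 232, 256]) cube([162, 46, 28]);
translate([263, 476, 256]) cube([162, 46, 28]);
translate([217, 278, 256]) cube([46, 198, 28]);
translate([425, 278, 256]) cube([46, 198, 28]);


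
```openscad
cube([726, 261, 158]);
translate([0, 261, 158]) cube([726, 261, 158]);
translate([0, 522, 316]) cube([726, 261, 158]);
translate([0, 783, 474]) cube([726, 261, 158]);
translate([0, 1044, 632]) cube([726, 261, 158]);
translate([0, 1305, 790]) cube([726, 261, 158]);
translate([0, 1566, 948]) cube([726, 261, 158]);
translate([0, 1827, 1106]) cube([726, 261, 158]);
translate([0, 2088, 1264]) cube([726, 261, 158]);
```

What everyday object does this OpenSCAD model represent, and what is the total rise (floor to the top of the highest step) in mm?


A staircase. The total rise is 1422 mm.

9 identical blocks, each offset up and back from the previous — a staircase. Each step is 158 mm tall and there are 9 of them, so the total rise is 9 × 158 = 1422 mm.


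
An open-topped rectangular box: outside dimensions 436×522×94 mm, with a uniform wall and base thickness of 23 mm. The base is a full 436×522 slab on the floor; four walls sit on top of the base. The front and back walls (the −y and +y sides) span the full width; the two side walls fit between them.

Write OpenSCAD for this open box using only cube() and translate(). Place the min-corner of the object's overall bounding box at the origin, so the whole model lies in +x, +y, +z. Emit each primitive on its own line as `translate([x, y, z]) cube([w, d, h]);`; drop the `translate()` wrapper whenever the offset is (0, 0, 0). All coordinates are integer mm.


cube([436, 522, 23]);
translate([0, 0, 23]) cube([436, 23, 71]);
translate([0, 499, 23]) cube([436, 23, 71]);
translate([0, 23, 23]) cube([23, 476, 71]);
translate([413, 23, 23]) cube([23, 476, 71]);


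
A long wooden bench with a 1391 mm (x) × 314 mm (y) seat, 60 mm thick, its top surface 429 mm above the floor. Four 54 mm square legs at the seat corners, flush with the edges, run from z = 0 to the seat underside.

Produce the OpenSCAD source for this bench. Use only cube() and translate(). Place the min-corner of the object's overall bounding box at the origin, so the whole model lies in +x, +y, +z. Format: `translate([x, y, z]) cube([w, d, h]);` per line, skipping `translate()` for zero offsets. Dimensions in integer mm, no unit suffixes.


translate([0, 0, 369]) cube([1391, 314, 60]);
cube([54, 54, 369]);
translate([0, 260, 0]) cube([54, 54, 369]);
translate([1337, 0, 0]) cube([54, 54, 369]);
translate([1337, 260, 0]) cube([54, 54, 369]);


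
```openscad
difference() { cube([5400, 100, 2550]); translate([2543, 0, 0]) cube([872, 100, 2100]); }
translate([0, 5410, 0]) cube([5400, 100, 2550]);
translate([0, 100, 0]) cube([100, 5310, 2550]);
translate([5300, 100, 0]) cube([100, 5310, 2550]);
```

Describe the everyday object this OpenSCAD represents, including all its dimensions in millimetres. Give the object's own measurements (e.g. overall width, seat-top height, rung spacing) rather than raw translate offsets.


A single room: four walls, each 2550 mm tall and 100 mm thick, enclosing an outside footprint 5400×5510 mm (x × y), no floor or roof. The front and back walls (−y and +y sides) run the full x-width; the side walls fit between their inner faces. A door opening 872 mm wide and 2100 mm tall is cut through the front wall from the floor up, its −x edge 2543 mm from the wall's −x end.


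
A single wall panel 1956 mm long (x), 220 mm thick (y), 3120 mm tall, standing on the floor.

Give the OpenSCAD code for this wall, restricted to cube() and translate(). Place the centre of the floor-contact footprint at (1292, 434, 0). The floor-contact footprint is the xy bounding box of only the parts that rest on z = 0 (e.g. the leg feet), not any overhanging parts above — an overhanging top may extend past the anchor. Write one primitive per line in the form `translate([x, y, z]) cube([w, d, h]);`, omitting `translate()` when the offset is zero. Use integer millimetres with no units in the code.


translate([314, 324, 0]) cube([1956, 220, 3120]);


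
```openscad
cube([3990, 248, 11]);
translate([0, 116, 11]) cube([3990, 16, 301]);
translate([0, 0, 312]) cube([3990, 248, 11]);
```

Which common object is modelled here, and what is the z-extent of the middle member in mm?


An I-beam. The web height is 301 mm.

Two wide flanges with a thin centred web — an I-beam. Overall 323 mm minus two 11 mm flanges gives a web of 323 − 2·11 = 301 mm.


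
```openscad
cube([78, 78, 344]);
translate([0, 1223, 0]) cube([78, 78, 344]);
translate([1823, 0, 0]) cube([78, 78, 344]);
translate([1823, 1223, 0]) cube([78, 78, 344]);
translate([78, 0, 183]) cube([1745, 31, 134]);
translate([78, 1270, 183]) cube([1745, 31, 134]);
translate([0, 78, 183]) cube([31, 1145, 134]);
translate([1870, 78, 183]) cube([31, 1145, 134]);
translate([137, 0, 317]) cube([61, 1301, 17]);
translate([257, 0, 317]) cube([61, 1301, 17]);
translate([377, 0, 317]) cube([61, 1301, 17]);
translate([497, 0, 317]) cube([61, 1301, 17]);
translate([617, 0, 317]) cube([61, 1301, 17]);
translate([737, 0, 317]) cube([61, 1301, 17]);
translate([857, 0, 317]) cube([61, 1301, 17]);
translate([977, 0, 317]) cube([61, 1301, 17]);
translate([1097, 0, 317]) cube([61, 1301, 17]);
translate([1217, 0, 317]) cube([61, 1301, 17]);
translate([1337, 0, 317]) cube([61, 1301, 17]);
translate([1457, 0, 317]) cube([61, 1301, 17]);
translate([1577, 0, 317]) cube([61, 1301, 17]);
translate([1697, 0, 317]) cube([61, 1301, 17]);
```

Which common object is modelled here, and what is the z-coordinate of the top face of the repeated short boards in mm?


A bed frame. The slat-top height is 334 mm.

Four posts, four rails, and a row of slats — a bed frame. Slats sit on the rails at z = 183 + 134 = 317; with slat thickness 17, the top is 334 mm.


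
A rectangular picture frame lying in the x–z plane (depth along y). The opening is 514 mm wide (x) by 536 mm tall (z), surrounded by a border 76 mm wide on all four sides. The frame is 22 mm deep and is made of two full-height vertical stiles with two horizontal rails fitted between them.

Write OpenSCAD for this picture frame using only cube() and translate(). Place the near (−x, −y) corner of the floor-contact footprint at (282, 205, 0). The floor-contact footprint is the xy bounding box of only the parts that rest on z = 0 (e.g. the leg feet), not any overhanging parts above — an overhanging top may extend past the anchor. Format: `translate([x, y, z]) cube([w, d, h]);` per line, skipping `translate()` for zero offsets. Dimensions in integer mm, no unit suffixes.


translate([282, 205, 0]) cube([76, 22, 688]);
translate([872, 205, 0]) cube([76, 22, 688]);
translate([358, 205, 0]) cube([514, 22, 76]);
translate([358, 205, 612]) cube([514, 22, 76]);


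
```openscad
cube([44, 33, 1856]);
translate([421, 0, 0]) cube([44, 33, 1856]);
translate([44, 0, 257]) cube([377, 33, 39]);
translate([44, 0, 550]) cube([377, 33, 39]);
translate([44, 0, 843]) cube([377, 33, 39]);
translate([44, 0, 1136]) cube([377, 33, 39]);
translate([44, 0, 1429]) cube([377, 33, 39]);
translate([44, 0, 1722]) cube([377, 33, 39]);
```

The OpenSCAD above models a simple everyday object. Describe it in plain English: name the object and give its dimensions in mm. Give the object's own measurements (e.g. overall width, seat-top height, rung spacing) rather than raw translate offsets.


A straight ladder. Two 44×33 mm vertical rails, 1856 mm tall, stand 465 mm apart (outside-to-outside) with their front faces coplanar on the −y side. 6 rungs, each 33 mm deep and 39 mm tall, span between the inner faces of the rails, front faces flush with the rails. The lowest rung's underside is at z = 257 mm and rungs are spaced 293 mm apart (underside to underside).


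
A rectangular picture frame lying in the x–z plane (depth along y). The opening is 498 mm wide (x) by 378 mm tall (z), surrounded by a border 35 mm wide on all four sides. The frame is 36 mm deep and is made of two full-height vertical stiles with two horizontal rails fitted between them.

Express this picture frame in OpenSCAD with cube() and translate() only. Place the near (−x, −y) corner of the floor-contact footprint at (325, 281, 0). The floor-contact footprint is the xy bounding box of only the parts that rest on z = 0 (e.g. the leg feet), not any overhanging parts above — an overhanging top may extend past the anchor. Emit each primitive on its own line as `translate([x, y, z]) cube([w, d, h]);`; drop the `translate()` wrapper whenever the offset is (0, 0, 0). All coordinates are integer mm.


translate([325, 281, 0]) cube([35, 36, 448]);
translate([858, 281, 0]) cube([35, 36, 448]);
translate([360, 281, 0]) cube([498, 36, 35]);
translate([360, 281, 413]) cube([498, 36, 35]);


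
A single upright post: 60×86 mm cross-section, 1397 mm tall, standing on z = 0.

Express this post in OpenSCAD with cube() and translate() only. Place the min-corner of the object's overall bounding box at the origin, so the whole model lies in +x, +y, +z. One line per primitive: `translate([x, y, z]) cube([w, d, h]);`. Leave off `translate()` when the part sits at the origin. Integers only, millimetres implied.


cube([60, 86, 1397]);


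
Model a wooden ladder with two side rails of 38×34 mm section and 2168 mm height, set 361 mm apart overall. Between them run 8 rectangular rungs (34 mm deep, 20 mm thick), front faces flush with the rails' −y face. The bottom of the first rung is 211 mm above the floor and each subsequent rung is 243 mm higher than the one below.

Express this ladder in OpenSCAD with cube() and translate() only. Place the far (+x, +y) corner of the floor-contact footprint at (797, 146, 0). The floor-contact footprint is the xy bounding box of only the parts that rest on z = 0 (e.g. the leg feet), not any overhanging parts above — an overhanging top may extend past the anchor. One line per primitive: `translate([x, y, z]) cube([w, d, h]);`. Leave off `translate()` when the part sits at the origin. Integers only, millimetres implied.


translate([436, 112, 0]) cube([38, 34, 2168]);
translate([759, 112, 0]) cube([38, 34, 2168]);
translate([474, 112, 211]) cube([285, 34, 20]);
translate([474, 112, 454]) cube([285, 34, 20]);
translate([474, 112, 697]) cube([285, 34, 20]);
translate([474, 112, 940]) cube([285, 34, 20]);
translate([474, 112, 1183]) cube([285, 34, 20]);
translate([474, 112, 1426]) cube([285, 34, 20]);
translate([474, 112, 1669]) cube([285, 34, 20]);
translate([474, 112, 1912]) cube([285, 34, 20]);


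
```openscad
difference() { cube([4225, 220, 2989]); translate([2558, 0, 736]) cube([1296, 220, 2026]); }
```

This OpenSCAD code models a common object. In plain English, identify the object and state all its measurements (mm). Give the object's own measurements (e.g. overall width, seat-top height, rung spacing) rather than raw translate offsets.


A wall 4225 mm long (x), 220 mm thick (y), 2989 mm tall, with a rectangular window opening cut through it. The opening is 1296 mm wide and 2026 mm tall; its sill is at z = 736 mm and its near (−x) edge is 2558 mm from the wall's −x end. The opening passes through the full wall thickness.


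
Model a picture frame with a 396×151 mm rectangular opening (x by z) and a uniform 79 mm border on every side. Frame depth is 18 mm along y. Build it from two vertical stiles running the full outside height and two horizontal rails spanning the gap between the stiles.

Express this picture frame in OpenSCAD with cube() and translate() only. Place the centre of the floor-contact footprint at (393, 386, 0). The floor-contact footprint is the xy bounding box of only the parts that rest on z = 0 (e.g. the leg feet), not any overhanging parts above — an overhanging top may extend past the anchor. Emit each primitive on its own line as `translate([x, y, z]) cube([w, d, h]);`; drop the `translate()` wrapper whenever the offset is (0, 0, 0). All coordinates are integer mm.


translate([116, 377, 0]) cube([79, 18, 309]);
translate([591, 377, 0]) cube([79, 18, 309]);
translate([195, 377, 0]) cube([396, 18, 79]);
translate([195, 377, 230]) cube([396, 18, 79]);


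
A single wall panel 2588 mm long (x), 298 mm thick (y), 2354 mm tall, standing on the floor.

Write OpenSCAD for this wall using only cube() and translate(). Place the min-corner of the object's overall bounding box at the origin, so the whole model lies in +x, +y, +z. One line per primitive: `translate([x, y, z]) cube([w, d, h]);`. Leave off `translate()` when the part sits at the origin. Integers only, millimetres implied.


cube([2588, 298, 2354]);


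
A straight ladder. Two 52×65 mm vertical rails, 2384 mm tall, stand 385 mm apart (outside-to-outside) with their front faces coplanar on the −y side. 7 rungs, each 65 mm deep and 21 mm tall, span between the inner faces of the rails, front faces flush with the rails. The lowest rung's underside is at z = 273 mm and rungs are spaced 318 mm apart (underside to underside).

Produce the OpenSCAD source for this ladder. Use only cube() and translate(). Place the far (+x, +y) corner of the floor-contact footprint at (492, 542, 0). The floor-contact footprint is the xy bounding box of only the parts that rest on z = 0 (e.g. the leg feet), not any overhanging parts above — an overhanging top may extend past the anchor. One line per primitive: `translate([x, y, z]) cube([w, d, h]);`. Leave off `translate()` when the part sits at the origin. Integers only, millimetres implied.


// rung span = 385 - 2*52 = 281
// rung[k] z = 273 + k*318
translate([107, 477, 0]) cube([52, 65, 2384]);
translate([440, 477, 0]) cube([52, 65, 2384]);
translate([159, 477, 273]) cube([281, 65, 21]);
translate([159, 477, 591]) cube([281, 65, 21]);
translate([159, 477, 909]) cube([281, 65, 21]);
translate([159, 477, 1227]) cube([281, 65, 21]);
translate([159, 477, 1545]) cube([281, 65, 21]);
translate([159, 477, 1863]) cube([281, 65, 21]);
translate([159, 477, 2181]) cube([281, 65, 21]);


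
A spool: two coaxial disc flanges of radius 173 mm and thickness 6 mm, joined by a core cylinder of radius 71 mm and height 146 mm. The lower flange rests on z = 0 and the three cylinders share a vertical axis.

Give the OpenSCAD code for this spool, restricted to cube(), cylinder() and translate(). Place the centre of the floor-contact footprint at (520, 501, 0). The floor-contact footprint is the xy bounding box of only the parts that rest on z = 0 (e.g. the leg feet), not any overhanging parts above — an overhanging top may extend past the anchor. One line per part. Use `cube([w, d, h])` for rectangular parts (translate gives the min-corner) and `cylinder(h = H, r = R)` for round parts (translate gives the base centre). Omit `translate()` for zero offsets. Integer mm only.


translate([520, 501, 0]) cylinder(h = 6, r = 173);
translate([520, 501, 6]) cylinder(h = 146, r = 71);
translate([520, 501, 152]) cylinder(h = 6, r = 173);


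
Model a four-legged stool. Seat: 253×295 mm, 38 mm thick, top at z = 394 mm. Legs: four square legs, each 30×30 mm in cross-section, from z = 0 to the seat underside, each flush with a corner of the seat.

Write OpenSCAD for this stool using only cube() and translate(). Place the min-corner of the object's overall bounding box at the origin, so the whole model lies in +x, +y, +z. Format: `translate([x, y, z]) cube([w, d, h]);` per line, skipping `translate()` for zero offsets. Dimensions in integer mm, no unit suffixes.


translate([0, 0, 356]) cube([253, 295, 38]);
cube([30, 30, 356]);
translate([223, 0, 0]) cube([30, 30, 356]);
translate([0, 265, 0]) cube([30, 30, 356]);
translate([223, 265, 0]) cube([30, 30, 356]);


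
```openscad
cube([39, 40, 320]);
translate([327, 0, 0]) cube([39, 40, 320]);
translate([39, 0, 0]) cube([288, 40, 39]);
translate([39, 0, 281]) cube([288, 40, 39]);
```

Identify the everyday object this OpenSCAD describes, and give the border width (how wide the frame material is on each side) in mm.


A picture frame. The border width is 39 mm.

Four thin pieces enclosing a rectangular opening — a picture frame. The two full-height stiles are 320 mm tall; the top rail sits at z = 281 and is 39 mm tall, so the border above the opening is 320 − 281 = 39 mm, matching the stile x-width.


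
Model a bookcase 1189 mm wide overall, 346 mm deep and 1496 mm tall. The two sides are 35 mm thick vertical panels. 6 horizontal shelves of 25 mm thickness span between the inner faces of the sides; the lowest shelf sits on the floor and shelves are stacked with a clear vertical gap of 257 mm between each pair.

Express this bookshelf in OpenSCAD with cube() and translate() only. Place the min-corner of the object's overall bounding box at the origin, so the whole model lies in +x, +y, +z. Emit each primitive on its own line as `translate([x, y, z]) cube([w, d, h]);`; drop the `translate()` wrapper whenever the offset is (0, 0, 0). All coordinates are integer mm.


cube([35, 346, 1496]);
translate([1154, 0, 0]) cube([35, 346, 1496]);
translate([35, 0, 0]) cube([1119, 346, 25]);
translate([35, 0, 282]) cube([1119, 346, 25]);
translate([35, 0, 564]) cube([1119, 346, 25]);
translate([35, 0, 846]) cube([1119, 346, 25]);
translate([35, 0, 1128]) cube([1119, 346, 25]);
translate([35, 0, 1410]) cube([1119, 346, 25]);


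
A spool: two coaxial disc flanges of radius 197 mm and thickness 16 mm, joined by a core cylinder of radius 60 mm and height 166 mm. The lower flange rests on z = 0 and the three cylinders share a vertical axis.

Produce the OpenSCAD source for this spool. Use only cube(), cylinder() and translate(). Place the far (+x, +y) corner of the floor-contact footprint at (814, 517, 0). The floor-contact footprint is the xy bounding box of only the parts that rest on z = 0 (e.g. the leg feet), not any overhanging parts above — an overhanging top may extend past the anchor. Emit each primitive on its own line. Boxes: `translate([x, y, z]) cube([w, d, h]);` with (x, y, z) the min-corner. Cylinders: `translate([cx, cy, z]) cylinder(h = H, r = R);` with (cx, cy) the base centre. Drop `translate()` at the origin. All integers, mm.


translate([617, 320, 0]) cylinder(h = 16, r = 197);
translate([617, 320, 16]) cylinder(h = 166, r = 60);
translate([617, 320, 182]) cylinder(h = 16, r = 197);


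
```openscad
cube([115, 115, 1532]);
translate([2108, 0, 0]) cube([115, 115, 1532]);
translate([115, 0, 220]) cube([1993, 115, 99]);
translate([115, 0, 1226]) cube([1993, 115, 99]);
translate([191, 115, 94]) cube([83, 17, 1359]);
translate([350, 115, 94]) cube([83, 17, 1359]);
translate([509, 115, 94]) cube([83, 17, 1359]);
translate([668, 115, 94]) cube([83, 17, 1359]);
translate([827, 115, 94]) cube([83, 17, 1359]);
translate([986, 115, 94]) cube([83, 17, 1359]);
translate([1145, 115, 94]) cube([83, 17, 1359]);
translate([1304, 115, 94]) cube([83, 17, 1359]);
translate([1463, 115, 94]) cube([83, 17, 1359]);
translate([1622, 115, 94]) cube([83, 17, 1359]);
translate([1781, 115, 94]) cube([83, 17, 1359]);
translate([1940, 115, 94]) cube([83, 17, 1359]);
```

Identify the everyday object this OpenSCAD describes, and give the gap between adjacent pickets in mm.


A fence section. The picket gap is 76 mm.

Two posts, two rails, 12 pickets — a fence section. Span 1993 mm holds 12 pickets of 83 mm with 13 equal gaps: ⌊(1993 − 12·83) / 13⌋ = 76 mm.


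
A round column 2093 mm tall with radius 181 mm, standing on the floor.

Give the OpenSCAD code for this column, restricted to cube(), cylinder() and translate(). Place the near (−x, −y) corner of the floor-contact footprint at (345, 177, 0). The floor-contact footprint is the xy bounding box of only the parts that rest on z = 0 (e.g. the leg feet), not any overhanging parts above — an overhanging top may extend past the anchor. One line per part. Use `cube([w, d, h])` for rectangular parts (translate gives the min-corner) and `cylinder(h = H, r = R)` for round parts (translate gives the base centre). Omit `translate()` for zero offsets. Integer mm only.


translate([526, 358, 0]) cylinder(h = 2093, r = 181);
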